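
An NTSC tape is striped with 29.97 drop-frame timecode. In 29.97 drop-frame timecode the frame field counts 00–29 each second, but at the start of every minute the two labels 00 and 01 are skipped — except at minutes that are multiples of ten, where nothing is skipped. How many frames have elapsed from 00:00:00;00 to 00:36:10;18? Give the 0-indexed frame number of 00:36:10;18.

As if non-drop at 30 labels/s: (0 × 3600 + 36 × 60 + 10) × 30 + 18 = 65118.
Minute boundaries passed: 36; those not divisible by 10: 36 − 3 = 33; dropped labels = 2 × 33 = 66.
Actual frame index = 65118 − 66 = 65052.

65052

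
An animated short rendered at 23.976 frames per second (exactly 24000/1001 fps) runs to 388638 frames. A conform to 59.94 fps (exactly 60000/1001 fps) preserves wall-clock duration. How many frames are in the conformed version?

Target frames = source frames × (target rate / source rate) = 388638 × (60000/1001)/(24000/1001) = 388638 × 5/2 = 971595.

971595 frames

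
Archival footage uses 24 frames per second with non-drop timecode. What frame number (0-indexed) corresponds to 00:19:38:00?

frame 28272

Total seconds to the label: (0 × 3600 + 19 × 60 + 38) = 1178.
Frame index = 1178 × 24 + 0 = 28272.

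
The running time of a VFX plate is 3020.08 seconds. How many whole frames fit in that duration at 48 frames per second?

Frames = 3020.08 × 48 = 3624096/25 ≈ 144963.8400.
Complete frames: 144963.

144963 frames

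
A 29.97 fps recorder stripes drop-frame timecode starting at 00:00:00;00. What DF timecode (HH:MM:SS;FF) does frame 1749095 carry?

16:12:41;15

Each 10-minute DF block holds 10 × 60 × 30 − 9 × 2 = 17982 frames. 1749095 ÷ 17982 → 97 full blocks, remainder 4841.
Within the partial block the first minute is 1800 frames and each further minute 1798, so 2 further minute boundaries passed. Total skipped labels = 18 × 97 + 2 × 2 = 1750.
Non-drop label index = 1749095 + 1750 = 1750845; at 30 labels/s that is 16:12:41:15, i.e. DF 16:12:41;15.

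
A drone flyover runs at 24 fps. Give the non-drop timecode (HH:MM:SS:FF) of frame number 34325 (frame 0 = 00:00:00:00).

34325 ÷ 24 = 1430 full seconds, remainder 5 frames.
1430 s = 0 h 23 min 50 s.
Timecode: 00:23:50:05.

00:23:50:05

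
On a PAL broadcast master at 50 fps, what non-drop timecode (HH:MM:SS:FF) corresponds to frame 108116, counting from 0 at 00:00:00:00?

108116 ÷ 50 = 2162 full seconds, remainder 16 frames.
2162 s = 0 h 36 min 2 s.
Timecode: 00:36:02:16.

00:36:02:16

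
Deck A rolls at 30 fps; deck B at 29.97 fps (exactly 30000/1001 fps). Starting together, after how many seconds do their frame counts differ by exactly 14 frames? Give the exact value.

7007/15 seconds

The gap grows by |30000/1001 − 30| = 30/1001 frames per second.
Time for a 14-frame gap: 14 ÷ (30/1001) = 7007/15 s.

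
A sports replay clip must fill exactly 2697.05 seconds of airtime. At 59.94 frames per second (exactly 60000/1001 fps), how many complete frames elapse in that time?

161661 frames

Frames = 2697.05 × 60000/1001 = 161823000/1001 ≈ 161661.3387.
Complete frames: 161661.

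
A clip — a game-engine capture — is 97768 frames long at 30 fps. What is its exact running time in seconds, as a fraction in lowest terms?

48884/15 seconds

Running time = 97768 ÷ (30) = 97768 × 1/30 = 48884/15 s.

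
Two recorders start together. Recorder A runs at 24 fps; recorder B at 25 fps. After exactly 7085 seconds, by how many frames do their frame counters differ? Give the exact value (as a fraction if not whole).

7085 frames

A emits 24 × 7085 = 170040 frames; B emits 25 × 7085 = 177125.
Difference = 7085 frames; B is ahead of A.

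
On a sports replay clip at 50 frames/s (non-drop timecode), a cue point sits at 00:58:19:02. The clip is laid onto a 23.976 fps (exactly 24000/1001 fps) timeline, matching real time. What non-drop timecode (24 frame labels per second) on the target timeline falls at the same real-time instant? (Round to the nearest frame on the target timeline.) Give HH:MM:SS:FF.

00:58:15:13

Source frame index: (0×3600 + 58×60 + 19) × 50 + 2 = 174952.
Real time: 174952 / (50) = 87476/25 s.
Target frame: (87476/25) × (24000/1001) = 83976960/1001 ≈ 83893.067 → 83893.
At 24 labels/s: frame 83893 → 00:58:15:13.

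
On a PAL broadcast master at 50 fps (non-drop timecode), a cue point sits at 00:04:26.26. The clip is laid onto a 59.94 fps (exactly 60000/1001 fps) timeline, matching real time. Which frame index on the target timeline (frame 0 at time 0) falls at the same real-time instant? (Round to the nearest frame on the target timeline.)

Source frame index: (0×3600 + 4×60 + 26) × 50 + 26 = 13326.
Real time: 13326 / (50) = 6663/25 s.
Target frame: (6663/25) × (60000/1001) = 15991200/1001 ≈ 15975.225 → 15975.

frame 15975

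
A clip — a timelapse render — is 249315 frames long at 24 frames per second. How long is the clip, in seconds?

Running time = 249315 / (24) = 10388.125 s.

10388.125 seconds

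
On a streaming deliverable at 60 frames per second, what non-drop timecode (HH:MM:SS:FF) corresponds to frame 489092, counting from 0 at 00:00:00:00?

02:15:51:32

489092 ÷ 60 = 8151 full seconds, remainder 32 frames.
8151 s = 2 h 15 min 51 s.
Timecode: 02:15:51:32.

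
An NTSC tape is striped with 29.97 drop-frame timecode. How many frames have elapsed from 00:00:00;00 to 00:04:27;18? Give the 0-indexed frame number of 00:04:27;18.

8020

Complete 10-minute blocks: 0, each 17982 frames → 0.
Remaining 4 whole minutes in the current block: 1800 + 3 × 1798 = 7194 frames.
Within the current minute: 27 × 30 + 18 − 2 = 826 (labels ;00/;01 skipped at this minute). Total = 0 + 7194 + 826 = 8020.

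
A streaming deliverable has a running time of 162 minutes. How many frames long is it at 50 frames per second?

162 min = 9720 s.
Frames = 9720 × 50 = 486000.

486000 frames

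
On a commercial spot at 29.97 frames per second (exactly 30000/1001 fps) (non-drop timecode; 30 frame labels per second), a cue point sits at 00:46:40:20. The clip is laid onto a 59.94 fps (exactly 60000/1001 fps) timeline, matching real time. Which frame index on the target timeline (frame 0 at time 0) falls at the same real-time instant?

frame 168040

Source frame index: (0×3600 + 46×60 + 40) × 30 + 20 = 84020.
Real time: 84020 / (30000/1001) = 4205201/1500 s.
Target frame: (4205201/1500) × (60000/1001) = 168040.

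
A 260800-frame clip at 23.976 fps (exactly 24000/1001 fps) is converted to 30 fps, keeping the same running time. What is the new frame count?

Target frames = source frames × (target rate / source rate) = 260800 × (30)/(24000/1001) = 260800 × 1001/800 = 326326.

326326 frames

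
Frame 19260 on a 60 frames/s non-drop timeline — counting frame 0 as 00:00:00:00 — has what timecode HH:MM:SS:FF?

00:05:21:00

19260 ÷ 60 = 321 full seconds, remainder 0 frames.
321 s = 0 h 5 min 21 s.
Timecode: 00:05:21:00.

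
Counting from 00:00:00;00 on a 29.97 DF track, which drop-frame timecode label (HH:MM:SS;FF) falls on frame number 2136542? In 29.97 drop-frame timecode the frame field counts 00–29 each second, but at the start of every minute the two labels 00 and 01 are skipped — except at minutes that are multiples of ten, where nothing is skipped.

19:48:09;12

Ten DF minutes hold 17982 frames, so frame 2136542 lies in block 118 (frames 2121876–2139857) with 14666 frames into that block.
The block's first minute is 1800 frames and the rest 1798 each; 14666 frames reaches minute 8, so 118 × 18 + 8 × 2 = 2140 labels have been skipped so far.
Adding those back, label number 2136542 + 2140 = 2138682 at 30 labels/s is 71289 s + 12 f = 19 h 48 min 9 s frame 12, i.e. 19:48:09;12.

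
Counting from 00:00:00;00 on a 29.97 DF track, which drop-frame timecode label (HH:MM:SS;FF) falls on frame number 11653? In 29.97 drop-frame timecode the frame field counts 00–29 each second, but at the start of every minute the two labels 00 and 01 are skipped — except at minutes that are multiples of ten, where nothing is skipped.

00:06:28;25

Each 10-minute DF block holds 10 × 60 × 30 − 9 × 2 = 17982 frames. 11653 ÷ 17982 → 0 full blocks, remainder 11653.
Within the partial block the first minute is 1800 frames and each further minute 1798, so 6 further minute boundaries passed. Total skipped labels = 18 × 0 + 2 × 6 = 12.
Non-drop label index = 11653 + 12 = 11665; at 30 labels/s that is 00:06:28:25, i.e. DF 00:06:28;25.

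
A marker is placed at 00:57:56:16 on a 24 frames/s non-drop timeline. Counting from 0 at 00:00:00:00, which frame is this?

frame 83440

Total seconds to the label: (0 × 3600 + 57 × 60 + 56) = 3476.
Frame index = 3476 × 24 + 16 = 83440.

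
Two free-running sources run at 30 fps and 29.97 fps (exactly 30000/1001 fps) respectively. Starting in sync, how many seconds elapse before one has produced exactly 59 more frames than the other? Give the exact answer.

59059/30 seconds

The gap grows by |30000/1001 − 30| = 30/1001 frames per second.
Time for a 59-frame gap: 59 ÷ (30/1001) = 59059/30 s.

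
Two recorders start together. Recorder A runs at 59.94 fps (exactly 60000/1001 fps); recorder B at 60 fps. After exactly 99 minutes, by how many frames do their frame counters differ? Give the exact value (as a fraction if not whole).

32400/91 frames

99 min = 5940 s.
A emits 60000/1001 × 5940 = 32400000/91 frames; B emits 60 × 5940 = 356400.
Difference = 32400/91 frames (≈ 356.0440); B is ahead of A.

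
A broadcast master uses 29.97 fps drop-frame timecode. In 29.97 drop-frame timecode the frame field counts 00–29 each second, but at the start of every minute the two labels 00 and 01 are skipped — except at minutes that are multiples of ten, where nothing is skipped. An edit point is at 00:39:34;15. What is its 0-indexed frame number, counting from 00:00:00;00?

71163

Complete 10-minute blocks: 3, each 17982 frames → 53946.
Remaining 9 whole minutes in the current block: 1800 + 8 × 1798 = 16184 frames.
Within the current minute: 34 × 30 + 15 − 2 = 1033 (labels ;00/;01 skipped at this minute). Total = 53946 + 16184 + 1033 = 71163.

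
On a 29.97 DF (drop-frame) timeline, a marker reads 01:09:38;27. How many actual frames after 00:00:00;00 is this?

Complete 10-minute blocks: 6, each 17982 frames → 107892.
Remaining 9 whole minutes in the current block: 1800 + 8 × 1798 = 16184 frames.
Within the current minute: 38 × 30 + 27 − 2 = 1165 (labels ;00/;01 skipped at this minute). Total = 107892 + 16184 + 1165 = 125241.

125241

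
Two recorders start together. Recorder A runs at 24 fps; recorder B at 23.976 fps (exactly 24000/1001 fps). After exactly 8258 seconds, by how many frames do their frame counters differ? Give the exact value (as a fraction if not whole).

198192/1001 frames

A emits 24 × 8258 = 198192 frames; B emits 24000/1001 × 8258 = 198192000/1001.
Difference = 198192/1001 frames (≈ 197.9940); B is behind A.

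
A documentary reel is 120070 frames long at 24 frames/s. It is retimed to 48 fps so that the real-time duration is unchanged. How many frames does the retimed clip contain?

240140 frames

Target frames = source frames × (target rate / source rate) = 120070 × (48)/(24) = 120070 × 2 = 240140.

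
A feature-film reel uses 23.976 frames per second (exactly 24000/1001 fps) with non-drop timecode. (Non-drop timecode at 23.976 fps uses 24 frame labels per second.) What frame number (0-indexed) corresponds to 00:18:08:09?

frame 26121

Total seconds to the label: (0 × 3600 + 18 × 60 + 8) = 1088.
Frame index = 1088 × 24 + 9 = 26121.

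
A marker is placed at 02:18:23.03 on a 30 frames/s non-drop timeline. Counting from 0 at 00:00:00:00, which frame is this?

Total seconds to the label: (2 × 3600 + 18 × 60 + 23) = 8303.
Frame index = 8303 × 30 + 3 = 249093.

249093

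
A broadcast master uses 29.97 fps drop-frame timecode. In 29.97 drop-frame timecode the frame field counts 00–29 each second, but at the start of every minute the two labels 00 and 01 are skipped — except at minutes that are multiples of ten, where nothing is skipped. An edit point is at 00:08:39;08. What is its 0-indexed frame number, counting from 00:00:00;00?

15562

Complete 10-minute blocks: 0, each 17982 frames → 0.
Remaining 8 whole minutes in the current block: 1800 + 7 × 1798 = 14386 frames.
Within the current minute: 39 × 30 + 8 − 2 = 1176 (labels ;00/;01 skipped at this minute). Total = 0 + 14386 + 1176 = 15562.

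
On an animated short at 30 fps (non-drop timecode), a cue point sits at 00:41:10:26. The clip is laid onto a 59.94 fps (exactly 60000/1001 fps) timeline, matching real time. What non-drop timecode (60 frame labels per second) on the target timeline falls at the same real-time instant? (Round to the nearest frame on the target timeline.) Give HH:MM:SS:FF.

00:41:08:24

Source frame index: (0×3600 + 41×60 + 10) × 30 + 26 = 74126.
Real time: 74126 / (30) = 37063/15 s.
Target frame: (37063/15) × (60000/1001) = 11404000/77 ≈ 148103.896 → 148104.
At 60 labels/s: frame 148104 → 00:41:08:24.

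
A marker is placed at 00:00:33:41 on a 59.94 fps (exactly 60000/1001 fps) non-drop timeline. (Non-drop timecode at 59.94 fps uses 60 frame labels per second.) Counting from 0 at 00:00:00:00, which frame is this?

2021

Total seconds to the label: (0 × 3600 + 0 × 60 + 33) = 33.
Frame index = 33 × 60 + 41 = 2021.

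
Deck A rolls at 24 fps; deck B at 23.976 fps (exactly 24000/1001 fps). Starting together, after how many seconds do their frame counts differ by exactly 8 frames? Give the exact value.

1001/3 seconds

The gap grows by |24000/1001 − 24| = 24/1001 frames per second.
Time for a 8-frame gap: 8 ÷ (24/1001) = 1001/3 s.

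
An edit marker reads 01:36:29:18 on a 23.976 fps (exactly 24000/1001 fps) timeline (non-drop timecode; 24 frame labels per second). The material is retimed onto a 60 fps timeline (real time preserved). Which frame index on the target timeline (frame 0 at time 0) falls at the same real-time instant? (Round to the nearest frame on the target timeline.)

frame 347732

Source frame index: (1×3600 + 36×60 + 29) × 24 + 18 = 138954.
Real time: 138954 / (24000/1001) = 23182159/4000 s.
Target frame: (23182159/4000) × (60) = 69546477/200 ≈ 347732.385 → 347732.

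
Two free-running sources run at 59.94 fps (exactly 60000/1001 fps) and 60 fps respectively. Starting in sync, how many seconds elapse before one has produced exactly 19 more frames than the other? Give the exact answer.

The gap grows by |60 − 60000/1001| = 60/1001 frames per second.
Time for a 19-frame gap: 19 ÷ (60/1001) = 19019/60 s.

19019/60 seconds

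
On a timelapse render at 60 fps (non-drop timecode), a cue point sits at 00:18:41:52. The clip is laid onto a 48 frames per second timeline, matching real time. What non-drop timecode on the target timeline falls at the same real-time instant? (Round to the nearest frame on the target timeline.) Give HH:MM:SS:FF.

Source frame index: (0×3600 + 18×60 + 41) × 60 + 52 = 67312.
Real time: 67312 / (60) = 16828/15 s.
Target frame: (16828/15) × (48) = 269248/5 ≈ 53849.600 → 53850.
At 48 labels/s: frame 53850 → 00:18:41:42.

00:18:41:42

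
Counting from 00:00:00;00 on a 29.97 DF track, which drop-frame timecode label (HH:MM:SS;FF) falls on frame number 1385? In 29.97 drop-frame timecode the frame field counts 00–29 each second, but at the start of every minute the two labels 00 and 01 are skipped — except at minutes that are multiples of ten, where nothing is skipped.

00:00:46;05

Ten DF minutes hold 17982 frames, so frame 1385 lies in block 0 (frames 0–17981) with 1385 frames into that block.
The block's first minute is 1800 frames and the rest 1798 each; 1385 frames reaches minute 0, so 0 × 18 + 0 × 2 = 0 labels have been skipped so far.
Adding those back, label number 1385 + 0 = 1385 at 30 labels/s is 46 s + 5 f = 0 h 0 min 46 s frame 5, i.e. 00:00:46;05.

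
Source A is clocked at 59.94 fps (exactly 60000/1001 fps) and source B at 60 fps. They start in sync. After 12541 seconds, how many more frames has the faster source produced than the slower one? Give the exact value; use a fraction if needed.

A emits 60000/1001 × 12541 = 752460000/1001 frames; B emits 60 × 12541 = 752460.
Difference = 752460/1001 frames (≈ 751.7083); B is ahead of A.

752460/1001 frames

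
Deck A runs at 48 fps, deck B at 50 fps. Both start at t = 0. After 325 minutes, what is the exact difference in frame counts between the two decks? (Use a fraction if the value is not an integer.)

39000 frames

325 min = 19500 s.
A emits 48 × 19500 = 936000 frames; B emits 50 × 19500 = 975000.
Difference = 39000 frames; B is ahead of A.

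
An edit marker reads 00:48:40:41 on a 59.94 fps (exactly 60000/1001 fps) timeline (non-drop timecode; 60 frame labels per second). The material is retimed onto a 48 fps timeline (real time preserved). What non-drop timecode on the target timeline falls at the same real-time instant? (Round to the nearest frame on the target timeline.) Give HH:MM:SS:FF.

00:48:43:29

Source frame index: (0×3600 + 48×60 + 40) × 60 + 41 = 175241.
Real time: 175241 / (60000/1001) = 175416241/60000 s.
Target frame: (175416241/60000) × (48) = 175416241/1250 ≈ 140332.993 → 140333.
At 48 labels/s: frame 140333 → 00:48:43:29.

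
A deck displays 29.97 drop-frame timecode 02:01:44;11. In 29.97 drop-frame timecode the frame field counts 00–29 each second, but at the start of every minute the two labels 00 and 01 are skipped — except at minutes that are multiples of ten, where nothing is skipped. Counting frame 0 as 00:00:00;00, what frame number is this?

Complete 10-minute blocks: 12, each 17982 frames → 215784.
Remaining 1 whole minute in the current block: 1800 + 0 × 1798 = 1800 frames.
Within the current minute: 44 × 30 + 11 − 2 = 1329 (labels ;00/;01 skipped at this minute). Total = 215784 + 1800 + 1329 = 218913.

218913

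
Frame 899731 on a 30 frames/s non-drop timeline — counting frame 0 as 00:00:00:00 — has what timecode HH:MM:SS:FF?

899731 ÷ 30 = 29991 full seconds, remainder 1 frame.
29991 s = 8 h 19 min 51 s.
Timecode: 08:19:51:01.

08:19:51:01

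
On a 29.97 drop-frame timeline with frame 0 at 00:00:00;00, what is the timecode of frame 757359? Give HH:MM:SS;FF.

Each 10-minute DF block holds 10 × 60 × 30 − 9 × 2 = 17982 frames. 757359 ÷ 17982 → 42 full blocks, remainder 2115.
Within the partial block the first minute is 1800 frames and each further minute 1798, so 1 further minute boundary passed. Total skipped labels = 18 × 42 + 2 × 1 = 758.
Non-drop label index = 757359 + 758 = 758117; at 30 labels/s that is 07:01:10:17, i.e. DF 07:01:10;17.

07:01:10;17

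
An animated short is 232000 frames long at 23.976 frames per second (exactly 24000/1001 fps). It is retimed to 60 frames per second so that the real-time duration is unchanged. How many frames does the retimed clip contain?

Target frames = source frames × (target rate / source rate) = 232000 × (60)/(24000/1001) = 232000 × 1001/400 = 580580.

580580 frames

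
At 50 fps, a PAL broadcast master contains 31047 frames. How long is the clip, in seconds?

Running time = 31047 / (50) = 620.94 s.

620.94 seconds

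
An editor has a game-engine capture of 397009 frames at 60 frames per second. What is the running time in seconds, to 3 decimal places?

Running time = 397009 × 1/60 = 397009/60 s ≈ 6616.817 s.

6616.817 seconds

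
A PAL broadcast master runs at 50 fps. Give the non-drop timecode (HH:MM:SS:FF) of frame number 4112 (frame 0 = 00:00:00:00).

00:01:22:12

4112 ÷ 50 = 82 full seconds, remainder 12 frames.
82 s = 0 h 1 min 22 s.
Timecode: 00:01:22:12.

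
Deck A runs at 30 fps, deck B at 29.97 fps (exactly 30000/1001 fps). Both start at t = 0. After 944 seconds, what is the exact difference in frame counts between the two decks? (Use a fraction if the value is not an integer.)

A emits 30 × 944 = 28320 frames; B emits 30000/1001 × 944 = 28320000/1001.
Difference = 28320/1001 frames (≈ 28.2917); B is behind A.

28320/1001 frames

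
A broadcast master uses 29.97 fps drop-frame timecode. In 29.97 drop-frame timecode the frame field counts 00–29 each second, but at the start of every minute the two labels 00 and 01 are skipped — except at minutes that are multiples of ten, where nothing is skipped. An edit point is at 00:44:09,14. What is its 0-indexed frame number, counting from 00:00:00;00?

79404

As if non-drop at 30 labels/s: (0 × 3600 + 44 × 60 + 9) × 30 + 14 = 79484.
Minute boundaries passed: 44; those not divisible by 10: 44 − 4 = 40; dropped labels = 2 × 40 = 80.
Actual frame index = 79484 − 80 = 79404.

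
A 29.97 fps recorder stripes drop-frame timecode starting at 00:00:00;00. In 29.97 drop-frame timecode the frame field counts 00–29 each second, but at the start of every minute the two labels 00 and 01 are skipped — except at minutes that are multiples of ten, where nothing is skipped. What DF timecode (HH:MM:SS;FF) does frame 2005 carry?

00:01:06;27

Ten DF minutes hold 17982 frames, so frame 2005 lies in block 0 (frames 0–17981) with 2005 frames into that block.
The block's first minute is 1800 frames and the rest 1798 each; 2005 frames reaches minute 1, so 0 × 18 + 1 × 2 = 2 labels have been skipped so far.
Adding those back, label number 2005 + 2 = 2007 at 30 labels/s is 66 s + 27 f = 0 h 1 min 6 s frame 27, i.e. 00:01:06;27.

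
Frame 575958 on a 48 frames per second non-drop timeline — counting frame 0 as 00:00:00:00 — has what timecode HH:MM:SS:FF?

575958 ÷ 48 = 11999 full seconds, remainder 6 frames.
11999 s = 3 h 19 min 59 s.
Timecode: 03:19:59:06.

03:19:59:06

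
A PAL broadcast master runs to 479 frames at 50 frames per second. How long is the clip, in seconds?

9.58 seconds

Running time = 479 / (50) = 9.58 s.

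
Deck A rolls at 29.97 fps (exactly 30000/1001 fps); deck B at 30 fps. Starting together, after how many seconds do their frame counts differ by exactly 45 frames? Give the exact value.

1501.5 seconds

The gap grows by |30 − 30000/1001| = 30/1001 frames per second.
Time for a 45-frame gap: 45 ÷ (30/1001) = 1501.5 s.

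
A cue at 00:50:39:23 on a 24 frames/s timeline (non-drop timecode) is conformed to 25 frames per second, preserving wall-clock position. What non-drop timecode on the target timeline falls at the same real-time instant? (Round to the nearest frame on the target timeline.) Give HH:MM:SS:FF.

00:50:39:24

Source frame index: (0×3600 + 50×60 + 39) × 24 + 23 = 72959.
Real time: 72959 / (24) = 72959/24 s.
Target frame: (72959/24) × (25) = 1823975/24 ≈ 75998.958 → 75999.
At 25 labels/s: frame 75999 → 00:50:39:24.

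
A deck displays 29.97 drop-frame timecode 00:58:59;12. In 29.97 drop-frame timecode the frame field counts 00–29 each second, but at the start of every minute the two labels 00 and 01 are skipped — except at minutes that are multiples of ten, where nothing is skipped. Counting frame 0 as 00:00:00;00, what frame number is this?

106076

As if non-drop at 30 labels/s: (0 × 3600 + 58 × 60 + 59) × 30 + 12 = 106182.
Minute boundaries passed: 58; those not divisible by 10: 58 − 5 = 53; dropped labels = 2 × 53 = 106.
Actual frame index = 106182 − 106 = 106076.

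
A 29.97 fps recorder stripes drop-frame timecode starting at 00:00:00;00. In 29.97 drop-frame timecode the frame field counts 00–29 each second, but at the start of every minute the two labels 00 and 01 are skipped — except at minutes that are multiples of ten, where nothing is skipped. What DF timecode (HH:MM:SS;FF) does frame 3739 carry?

00:02:04;23

Each 10-minute DF block holds 10 × 60 × 30 − 9 × 2 = 17982 frames. 3739 ÷ 17982 → 0 full blocks, remainder 3739.
Within the partial block the first minute is 1800 frames and each further minute 1798, so 2 further minute boundaries passed. Total skipped labels = 18 × 0 + 2 × 2 = 4.
Non-drop label index = 3739 + 4 = 3743; at 30 labels/s that is 00:02:04:23, i.e. DF 00:02:04;23.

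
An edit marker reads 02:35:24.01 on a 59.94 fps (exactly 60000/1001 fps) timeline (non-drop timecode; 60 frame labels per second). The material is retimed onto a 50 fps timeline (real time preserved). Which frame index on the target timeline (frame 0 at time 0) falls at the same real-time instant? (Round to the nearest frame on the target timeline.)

Source frame index: (2×3600 + 35×60 + 24) × 60 + 1 = 559441.
Real time: 559441 / (60000/1001) = 560000441/60000 s.
Target frame: (560000441/60000) × (50) = 560000441/1200 ≈ 466667.034 → 466667.

frame 466667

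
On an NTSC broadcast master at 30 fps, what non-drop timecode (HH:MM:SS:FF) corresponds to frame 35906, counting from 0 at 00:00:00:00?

00:19:56:26

35906 ÷ 30 = 1196 full seconds, remainder 26 frames.
1196 s = 0 h 19 min 56 s.
Timecode: 00:19:56:26.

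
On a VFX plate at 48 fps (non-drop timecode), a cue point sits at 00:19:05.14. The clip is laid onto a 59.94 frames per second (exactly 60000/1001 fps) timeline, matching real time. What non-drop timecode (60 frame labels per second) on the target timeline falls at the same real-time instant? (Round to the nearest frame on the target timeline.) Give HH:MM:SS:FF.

Source frame index: (0×3600 + 19×60 + 5) × 48 + 14 = 54974.
Real time: 54974 / (48) = 27487/24 s.
Target frame: (27487/24) × (60000/1001) = 68717500/1001 ≈ 68648.851 → 68649.
At 60 labels/s: frame 68649 → 00:19:04:09.

00:19:04:09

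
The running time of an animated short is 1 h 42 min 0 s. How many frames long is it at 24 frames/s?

1 h 42 min 0 s = 6120 s.
Frames = 6120 × 24 = 146880.

146880 frames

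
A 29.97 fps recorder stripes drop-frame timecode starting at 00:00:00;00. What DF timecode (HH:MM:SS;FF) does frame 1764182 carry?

Each 10-minute DF block holds 10 × 60 × 30 − 9 × 2 = 17982 frames. 1764182 ÷ 17982 → 98 full blocks, remainder 1946.
Within the partial block the first minute is 1800 frames and each further minute 1798, so 1 further minute boundary passed. Total skipped labels = 18 × 98 + 2 × 1 = 1766.
Non-drop label index = 1764182 + 1766 = 1765948; at 30 labels/s that is 16:21:04:28, i.e. DF 16:21:04;28.

16:21:04;28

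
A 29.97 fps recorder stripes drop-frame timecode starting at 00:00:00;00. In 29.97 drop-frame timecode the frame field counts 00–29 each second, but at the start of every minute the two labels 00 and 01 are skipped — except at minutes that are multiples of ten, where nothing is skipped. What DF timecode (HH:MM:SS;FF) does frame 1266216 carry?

11:44:09;14

Each 10-minute DF block holds 10 × 60 × 30 − 9 × 2 = 17982 frames. 1266216 ÷ 17982 → 70 full blocks, remainder 7476.
Within the partial block the first minute is 1800 frames and each further minute 1798, so 4 further minute boundaries passed. Total skipped labels = 18 × 70 + 2 × 4 = 1268.
Non-drop label index = 1266216 + 1268 = 1267484; at 30 labels/s that is 11:44:09:14, i.e. DF 11:44:09;14.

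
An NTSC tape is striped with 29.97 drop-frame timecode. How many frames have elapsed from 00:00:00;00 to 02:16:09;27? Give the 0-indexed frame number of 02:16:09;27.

244851

As if non-drop at 30 labels/s: (2 × 3600 + 16 × 60 + 9) × 30 + 27 = 245097.
Minute boundaries passed: 136; those not divisible by 10: 136 − 13 = 123; dropped labels = 2 × 123 = 246.
Actual frame index = 245097 − 246 = 244851.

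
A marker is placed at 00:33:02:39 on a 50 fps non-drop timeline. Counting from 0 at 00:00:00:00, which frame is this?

frame 99139

Total seconds to the label: (0 × 3600 + 33 × 60 + 2) = 1982.
Frame index = 1982 × 50 + 39 = 99139.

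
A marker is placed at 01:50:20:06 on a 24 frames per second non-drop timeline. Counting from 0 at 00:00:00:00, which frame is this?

158886

Total seconds to the label: (1 × 3600 + 50 × 60 + 20) = 6620.
Frame index = 6620 × 24 + 6 = 158886.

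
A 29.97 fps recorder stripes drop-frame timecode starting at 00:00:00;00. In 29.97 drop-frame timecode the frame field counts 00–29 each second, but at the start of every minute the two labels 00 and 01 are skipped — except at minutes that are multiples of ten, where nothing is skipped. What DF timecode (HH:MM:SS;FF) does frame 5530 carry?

Ten DF minutes hold 17982 frames, so frame 5530 lies in block 0 (frames 0–17981) with 5530 frames into that block.
The block's first minute is 1800 frames and the rest 1798 each; 5530 frames reaches minute 3, so 0 × 18 + 3 × 2 = 6 labels have been skipped so far.
Adding those back, label number 5530 + 6 = 5536 at 30 labels/s is 184 s + 16 f = 0 h 3 min 4 s frame 16, i.e. 00:03:04;16.

00:03:04;16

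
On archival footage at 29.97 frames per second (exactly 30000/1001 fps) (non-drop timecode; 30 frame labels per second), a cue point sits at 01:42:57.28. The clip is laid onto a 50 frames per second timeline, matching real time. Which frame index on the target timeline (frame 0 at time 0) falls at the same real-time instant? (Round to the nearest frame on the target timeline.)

frame 309206

Source frame index: (1×3600 + 42×60 + 57) × 30 + 28 = 185338.
Real time: 185338 / (30000/1001) = 92761669/15000 s.
Target frame: (92761669/15000) × (50) = 92761669/300 ≈ 309205.563 → 309206.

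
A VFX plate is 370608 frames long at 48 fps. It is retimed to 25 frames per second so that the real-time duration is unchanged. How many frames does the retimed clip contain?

Target frames = source frames × (target rate / source rate) = 370608 × (25)/(48) = 370608 × 25/48 = 193025.

193025 frames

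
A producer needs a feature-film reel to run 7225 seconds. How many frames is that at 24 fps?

Frames = 7225 × 24 = 173400.

173400 frames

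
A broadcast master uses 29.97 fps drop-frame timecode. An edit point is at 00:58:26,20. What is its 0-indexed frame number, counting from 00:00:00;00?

105094

Complete 10-minute blocks: 5, each 17982 frames → 89910.
Remaining 8 whole minutes in the current block: 1800 + 7 × 1798 = 14386 frames.
Within the current minute: 26 × 30 + 20 − 2 = 798 (labels ;00/;01 skipped at this minute). Total = 89910 + 14386 + 798 = 105094.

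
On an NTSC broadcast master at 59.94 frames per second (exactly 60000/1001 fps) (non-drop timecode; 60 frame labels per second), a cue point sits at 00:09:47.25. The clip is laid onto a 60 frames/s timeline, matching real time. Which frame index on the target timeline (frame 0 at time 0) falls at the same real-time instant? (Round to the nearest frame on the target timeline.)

Source frame index: (0×3600 + 9×60 + 47) × 60 + 25 = 35245.
Real time: 35245 / (60000/1001) = 7056049/12000 s.
Target frame: (7056049/12000) × (60) = 7056049/200 ≈ 35280.245 → 35280.

frame 35280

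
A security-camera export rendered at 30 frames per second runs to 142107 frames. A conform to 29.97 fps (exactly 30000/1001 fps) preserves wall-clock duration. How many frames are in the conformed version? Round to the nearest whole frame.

141965 frames

Frames at target rate = 142107 × (30000/1001) / (30) = 20301000/143 ≈ 141965.035.
Nearest whole frame: 141965.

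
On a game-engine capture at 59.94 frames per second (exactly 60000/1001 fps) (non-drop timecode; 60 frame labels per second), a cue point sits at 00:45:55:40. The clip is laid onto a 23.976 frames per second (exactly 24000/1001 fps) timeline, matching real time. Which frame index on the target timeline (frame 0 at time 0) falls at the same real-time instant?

frame 66136

Source frame index: (0×3600 + 45×60 + 55) × 60 + 40 = 165340.
Real time: 165340 / (60000/1001) = 8275267/3000 s.
Target frame: (8275267/3000) × (24000/1001) = 66136.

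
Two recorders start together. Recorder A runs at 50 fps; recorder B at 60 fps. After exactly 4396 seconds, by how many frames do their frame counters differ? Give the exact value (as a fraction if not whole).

A emits 50 × 4396 = 219800 frames; B emits 60 × 4396 = 263760.
Difference = 43960 frames; B is ahead of A.

43960 frames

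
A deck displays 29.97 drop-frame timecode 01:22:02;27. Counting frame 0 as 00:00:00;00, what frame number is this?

As if non-drop at 30 labels/s: (1 × 3600 + 22 × 60 + 2) × 30 + 27 = 147687.
Minute boundaries passed: 82; those not divisible by 10: 82 − 8 = 74; dropped labels = 2 × 74 = 148.
Actual frame index = 147687 − 148 = 147539.

147539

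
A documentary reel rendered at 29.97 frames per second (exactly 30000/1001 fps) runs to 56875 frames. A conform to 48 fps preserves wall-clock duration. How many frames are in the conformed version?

91091 frames

Target frames = source frames × (target rate / source rate) = 56875 × (48)/(30000/1001) = 56875 × 1001/625 = 91091.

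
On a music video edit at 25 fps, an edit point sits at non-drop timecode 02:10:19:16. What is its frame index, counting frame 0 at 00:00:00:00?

Total seconds to the label: (2 × 3600 + 10 × 60 + 19) = 7819.
Frame index = 7819 × 25 + 16 = 195491.

frame 195491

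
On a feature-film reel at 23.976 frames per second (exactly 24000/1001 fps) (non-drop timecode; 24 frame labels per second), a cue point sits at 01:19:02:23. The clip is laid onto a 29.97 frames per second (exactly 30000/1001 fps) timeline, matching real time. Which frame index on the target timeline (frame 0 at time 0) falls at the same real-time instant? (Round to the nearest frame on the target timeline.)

frame 142289

Source frame index: (1×3600 + 19×60 + 2) × 24 + 23 = 113831.
Real time: 113831 / (24000/1001) = 113944831/24000 s.
Target frame: (113944831/24000) × (30000/1001) = 569155/4 ≈ 142288.750 → 142289.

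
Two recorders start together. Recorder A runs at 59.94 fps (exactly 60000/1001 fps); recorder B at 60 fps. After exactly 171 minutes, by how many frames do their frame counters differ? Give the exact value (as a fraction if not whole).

171 min = 10260 s.
A emits 60000/1001 × 10260 = 615600000/1001 frames; B emits 60 × 10260 = 615600.
Difference = 615600/1001 frames (≈ 614.9850); B is ahead of A.

615600/1001 frames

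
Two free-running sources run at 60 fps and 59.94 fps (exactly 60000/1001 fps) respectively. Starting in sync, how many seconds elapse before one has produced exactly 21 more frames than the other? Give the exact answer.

350.35 seconds

The gap grows by |60000/1001 − 60| = 60/1001 frames per second.
Time for a 21-frame gap: 21 ÷ (60/1001) = 350.35 s.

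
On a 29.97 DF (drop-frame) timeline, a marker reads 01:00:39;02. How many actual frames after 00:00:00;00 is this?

Complete 10-minute blocks: 6, each 17982 frames → 107892.
Remaining 0 whole minutes in the current block: 0 frames.
Within the current minute: 39 × 30 + 2 = 1172. Total = 107892 + 0 + 1172 = 109064.

109064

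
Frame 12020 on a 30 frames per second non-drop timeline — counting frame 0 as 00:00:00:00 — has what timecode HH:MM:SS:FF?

00:06:40:20

12020 ÷ 30 = 400 full seconds, remainder 20 frames.
400 s = 0 h 6 min 40 s.
Timecode: 00:06:40:20.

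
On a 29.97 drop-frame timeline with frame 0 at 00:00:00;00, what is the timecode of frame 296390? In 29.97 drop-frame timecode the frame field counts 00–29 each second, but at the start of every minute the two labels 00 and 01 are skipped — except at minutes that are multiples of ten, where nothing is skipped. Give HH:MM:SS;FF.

02:44:49;16

Ten DF minutes hold 17982 frames, so frame 296390 lies in block 16 (frames 287712–305693) with 8678 frames into that block.
The block's first minute is 1800 frames and the rest 1798 each; 8678 frames reaches minute 4, so 16 × 18 + 4 × 2 = 296 labels have been skipped so far.
Adding those back, label number 296390 + 296 = 296686 at 30 labels/s is 9889 s + 16 f = 2 h 44 min 49 s frame 16, i.e. 02:44:49;16.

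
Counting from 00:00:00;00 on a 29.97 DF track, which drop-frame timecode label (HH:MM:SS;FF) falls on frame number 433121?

Each 10-minute DF block holds 10 × 60 × 30 − 9 × 2 = 17982 frames. 433121 ÷ 17982 → 24 full blocks, remainder 1553.
Within the partial block the first minute is 1800 frames and each further minute 1798, so 0 further minute boundaries passed. Total skipped labels = 18 × 24 + 2 × 0 = 432.
Non-drop label index = 433121 + 432 = 433553; at 30 labels/s that is 04:00:51:23, i.e. DF 04:00:51;23.

04:00:51;23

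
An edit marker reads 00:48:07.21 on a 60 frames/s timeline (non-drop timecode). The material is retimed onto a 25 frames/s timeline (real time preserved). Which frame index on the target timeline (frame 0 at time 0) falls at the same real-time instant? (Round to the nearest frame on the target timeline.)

Source frame index: (0×3600 + 48×60 + 7) × 60 + 21 = 173241.
Real time: 173241 / (60) = 57747/20 s.
Target frame: (57747/20) × (25) = 288735/4 ≈ 72183.750 → 72184.

frame 72184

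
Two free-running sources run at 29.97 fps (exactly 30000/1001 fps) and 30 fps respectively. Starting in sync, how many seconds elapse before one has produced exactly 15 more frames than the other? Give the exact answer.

500.5 seconds

The gap grows by |30 − 30000/1001| = 30/1001 frames per second.
Time for a 15-frame gap: 15 ÷ (30/1001) = 500.5 s.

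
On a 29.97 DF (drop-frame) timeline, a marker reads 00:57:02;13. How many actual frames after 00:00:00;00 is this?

As if non-drop at 30 labels/s: (0 × 3600 + 57 × 60 + 2) × 30 + 13 = 102673.
Minute boundaries passed: 57; those not divisible by 10: 57 − 5 = 52; dropped labels = 2 × 52 = 104.
Actual frame index = 102673 − 104 = 102569.

102569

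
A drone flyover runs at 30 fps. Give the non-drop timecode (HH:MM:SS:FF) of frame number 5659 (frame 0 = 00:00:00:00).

00:03:08:19

5659 ÷ 30 = 188 full seconds, remainder 19 frames.
188 s = 0 h 3 min 8 s.
Timecode: 00:03:08:19.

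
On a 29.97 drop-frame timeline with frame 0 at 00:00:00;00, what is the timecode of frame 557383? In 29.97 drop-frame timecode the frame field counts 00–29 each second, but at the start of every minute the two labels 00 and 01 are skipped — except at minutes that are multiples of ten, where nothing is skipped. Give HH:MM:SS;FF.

05:09:58;01

Ten DF minutes hold 17982 frames, so frame 557383 lies in block 30 (frames 539460–557441) with 17923 frames into that block.
The block's first minute is 1800 frames and the rest 1798 each; 17923 frames reaches minute 9, so 30 × 18 + 9 × 2 = 558 labels have been skipped so far.
Adding those back, label number 557383 + 558 = 557941 at 30 labels/s is 18598 s + 1 f = 5 h 9 min 58 s frame 1, i.e. 05:09:58;01.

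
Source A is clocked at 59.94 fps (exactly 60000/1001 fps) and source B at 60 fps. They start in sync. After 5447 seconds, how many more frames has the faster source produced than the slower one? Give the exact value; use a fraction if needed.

25140/77 frames

A emits 60000/1001 × 5447 = 25140000/77 frames; B emits 60 × 5447 = 326820.
Difference = 25140/77 frames (≈ 326.4935); B is ahead of A.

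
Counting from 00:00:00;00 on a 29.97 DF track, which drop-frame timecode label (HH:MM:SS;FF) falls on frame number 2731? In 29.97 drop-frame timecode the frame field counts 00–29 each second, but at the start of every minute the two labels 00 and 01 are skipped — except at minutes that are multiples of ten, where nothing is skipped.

00:01:31;03

Each 10-minute DF block holds 10 × 60 × 30 − 9 × 2 = 17982 frames. 2731 ÷ 17982 → 0 full blocks, remainder 2731.
Within the partial block the first minute is 1800 frames and each further minute 1798, so 1 further minute boundary passed. Total skipped labels = 18 × 0 + 2 × 1 = 2.
Non-drop label index = 2731 + 2 = 2733; at 30 labels/s that is 00:01:31:03, i.e. DF 00:01:31;03.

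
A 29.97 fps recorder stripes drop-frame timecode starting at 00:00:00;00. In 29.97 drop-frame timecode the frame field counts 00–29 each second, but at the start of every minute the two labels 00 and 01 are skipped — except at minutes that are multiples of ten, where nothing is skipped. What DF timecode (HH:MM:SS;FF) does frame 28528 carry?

00:15:51;26

Ten DF minutes hold 17982 frames, so frame 28528 lies in block 1 (frames 17982–35963) with 10546 frames into that block.
The block's first minute is 1800 frames and the rest 1798 each; 10546 frames reaches minute 5, so 1 × 18 + 5 × 2 = 28 labels have been skipped so far.
Adding those back, label number 28528 + 28 = 28556 at 30 labels/s is 951 s + 26 f = 0 h 15 min 51 s frame 26, i.e. 00:15:51;26.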